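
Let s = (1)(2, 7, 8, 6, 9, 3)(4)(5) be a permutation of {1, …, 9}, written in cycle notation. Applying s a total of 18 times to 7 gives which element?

7 lies in the 6-cycle (2, 7, 8, 6, 9, 3).
Powers repeat with period 6 on this cycle, and 18 mod 6 = 0, so s^18(7) = s^0(7).
So s^18(7) = 7.

7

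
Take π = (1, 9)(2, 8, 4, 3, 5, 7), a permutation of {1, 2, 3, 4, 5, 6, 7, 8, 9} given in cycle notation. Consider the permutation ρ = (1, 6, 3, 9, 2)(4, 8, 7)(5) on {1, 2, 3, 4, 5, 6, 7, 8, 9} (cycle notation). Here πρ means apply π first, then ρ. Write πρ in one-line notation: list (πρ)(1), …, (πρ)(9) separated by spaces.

2 7 5 9 4 3 1 8 6

Chase each element through π then ρ: 1 → 9 → 2; 2 → 8 → 7; 3 → 5 → 5; 4 → 3 → 9; 5 → 7 → 4; 6 → 6 → 3; 7 → 2 → 1; 8 → 4 → 8; 9 → 1 → 6.
Collecting the images, πρ = [2 7 5 9 4 3 1 8 6].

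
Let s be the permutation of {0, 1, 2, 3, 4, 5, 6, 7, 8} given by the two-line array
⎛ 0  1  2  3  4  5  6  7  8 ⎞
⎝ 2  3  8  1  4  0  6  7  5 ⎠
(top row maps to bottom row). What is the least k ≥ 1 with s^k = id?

The disjoint-cycle form of s has cycle lengths 4, 2, 1, 1, 1.
The order is lcm(4, 2) = 4.

4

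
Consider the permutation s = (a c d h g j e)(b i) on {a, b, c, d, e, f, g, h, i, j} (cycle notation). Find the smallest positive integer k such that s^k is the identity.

The disjoint cycles have lengths 7, 2, 1.
The order of s is the least common multiple of its cycle lengths: lcm(7, 2) = 14.

14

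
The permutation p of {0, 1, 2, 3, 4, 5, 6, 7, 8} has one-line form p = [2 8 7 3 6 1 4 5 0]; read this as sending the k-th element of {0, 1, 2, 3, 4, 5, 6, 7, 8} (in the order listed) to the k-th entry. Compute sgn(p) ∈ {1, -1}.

1

In disjoint-cycle form the cycle lengths are 6, 2, 1.
A cycle is odd iff its length is even; p has 2 even-length cycles, so sgn(p) = (−1)^2 and p is even.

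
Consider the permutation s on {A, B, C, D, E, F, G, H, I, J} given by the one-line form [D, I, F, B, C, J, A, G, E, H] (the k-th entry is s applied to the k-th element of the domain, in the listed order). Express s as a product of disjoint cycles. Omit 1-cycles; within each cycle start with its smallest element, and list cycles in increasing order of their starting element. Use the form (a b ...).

(A D B I E C F J H G)

Iterating s from A gives A → D → B → I → E → C → F → J → H → G → A; that is the 10-cycle (A D B I E C F J H G).
Continuing from each remaining unvisited element yields (A D B I E C F J H G).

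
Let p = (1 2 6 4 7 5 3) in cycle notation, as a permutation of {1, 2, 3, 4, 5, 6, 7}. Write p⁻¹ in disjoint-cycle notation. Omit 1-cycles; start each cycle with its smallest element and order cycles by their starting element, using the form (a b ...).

The inverse reverses each cycle.
After reversing and putting each cycle's least element first, p⁻¹ = (1 3 5 7 4 6 2).

(1 3 5 7 4 6 2)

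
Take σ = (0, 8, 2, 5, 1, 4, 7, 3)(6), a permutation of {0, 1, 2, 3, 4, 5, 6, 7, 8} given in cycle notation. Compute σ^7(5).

5 lies in the 8-cycle (0, 8, 2, 5, 1, 4, 7, 3).
Stepping 7 places around the cycle: 5 → 1 → 4 → 7 → 3 → 0 → 8 → 2.

2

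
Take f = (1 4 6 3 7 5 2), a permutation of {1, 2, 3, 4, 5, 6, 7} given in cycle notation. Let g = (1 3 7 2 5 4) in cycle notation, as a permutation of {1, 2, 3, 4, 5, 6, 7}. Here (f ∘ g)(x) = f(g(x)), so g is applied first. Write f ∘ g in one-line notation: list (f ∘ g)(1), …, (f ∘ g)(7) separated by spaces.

7 2 5 4 6 3 1

(f ∘ g)(x) = f(g(x)). Computing each image: f(g(1)) = f(3) = 7, f(g(2)) = f(5) = 2, f(g(3)) = f(7) = 5, f(g(4)) = f(1) = 4, f(g(5)) = f(4) = 6, f(g(6)) = f(6) = 3, f(g(7)) = f(2) = 1.
Hence f ∘ g = [7 2 5 4 6 3 1].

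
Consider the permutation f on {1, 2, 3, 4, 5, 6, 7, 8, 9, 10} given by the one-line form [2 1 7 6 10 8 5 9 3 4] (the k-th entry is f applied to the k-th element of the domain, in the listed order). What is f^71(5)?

Tracing 5 → 10 → … returns to 5 after 8 steps, so 5 lies in an 8-cycle (3 7 5 10 4 6 8 9).
On an 8-cycle, f^8 is the identity, so f^71 = f^7 there (71 ≡ 7 mod 8).
Advancing 7 steps from 5: 5 → 10 → 4 → 6 → 8 → 9 → 3 → 7.

7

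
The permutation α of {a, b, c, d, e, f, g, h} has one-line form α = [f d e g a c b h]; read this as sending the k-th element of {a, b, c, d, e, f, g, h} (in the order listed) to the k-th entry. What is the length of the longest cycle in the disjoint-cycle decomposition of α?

4

Decomposing into disjoint cycles gives (a, f, c, e)(b, d, g); the longest has length 4.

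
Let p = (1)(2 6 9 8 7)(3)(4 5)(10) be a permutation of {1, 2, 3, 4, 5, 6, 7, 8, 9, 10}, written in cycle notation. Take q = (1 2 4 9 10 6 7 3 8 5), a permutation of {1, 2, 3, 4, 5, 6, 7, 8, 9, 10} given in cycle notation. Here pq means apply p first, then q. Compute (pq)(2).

7

(pq)(2) = q(p(2)). p(2) = 6, then q(6) = 7. So (pq)(2) = 7.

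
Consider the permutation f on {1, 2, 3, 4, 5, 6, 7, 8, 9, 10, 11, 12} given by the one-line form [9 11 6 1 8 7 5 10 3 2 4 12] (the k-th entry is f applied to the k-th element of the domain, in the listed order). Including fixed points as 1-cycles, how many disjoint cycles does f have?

2

The cycle decomposition is (1 9 3 6 7 5 8 10 2 11 4)(12), which has 2 cycles (counting 1-cycles).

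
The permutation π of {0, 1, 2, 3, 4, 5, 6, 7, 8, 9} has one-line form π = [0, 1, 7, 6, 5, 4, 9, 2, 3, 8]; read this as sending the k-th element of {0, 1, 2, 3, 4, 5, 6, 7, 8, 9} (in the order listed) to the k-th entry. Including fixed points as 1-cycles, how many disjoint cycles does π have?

5

The cycle decomposition is (0)(1)(2 7)(3 6 9 8)(4 5), which has 5 cycles (counting 1-cycles).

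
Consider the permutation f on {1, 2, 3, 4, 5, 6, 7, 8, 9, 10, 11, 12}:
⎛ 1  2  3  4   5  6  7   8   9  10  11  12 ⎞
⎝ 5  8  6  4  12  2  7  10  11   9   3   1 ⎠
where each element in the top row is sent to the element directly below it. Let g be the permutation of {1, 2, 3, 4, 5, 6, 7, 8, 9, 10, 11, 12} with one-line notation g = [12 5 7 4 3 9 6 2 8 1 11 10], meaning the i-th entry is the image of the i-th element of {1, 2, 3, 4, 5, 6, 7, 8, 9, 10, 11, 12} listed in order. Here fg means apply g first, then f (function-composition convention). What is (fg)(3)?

7

g(3) = 7, then f(7) = 7; composing gives (fg)(3) = 7.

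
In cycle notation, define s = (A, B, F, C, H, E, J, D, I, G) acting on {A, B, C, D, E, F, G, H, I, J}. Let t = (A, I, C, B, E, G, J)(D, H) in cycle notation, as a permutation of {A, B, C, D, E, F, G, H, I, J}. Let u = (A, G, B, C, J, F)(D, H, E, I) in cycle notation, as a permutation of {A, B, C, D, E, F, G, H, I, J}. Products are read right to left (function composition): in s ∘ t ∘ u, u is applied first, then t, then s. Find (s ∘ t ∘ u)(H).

Chase H: u(H) = E; t(E) = G; s(G) = A. Hence (s ∘ t ∘ u)(H) = A.

A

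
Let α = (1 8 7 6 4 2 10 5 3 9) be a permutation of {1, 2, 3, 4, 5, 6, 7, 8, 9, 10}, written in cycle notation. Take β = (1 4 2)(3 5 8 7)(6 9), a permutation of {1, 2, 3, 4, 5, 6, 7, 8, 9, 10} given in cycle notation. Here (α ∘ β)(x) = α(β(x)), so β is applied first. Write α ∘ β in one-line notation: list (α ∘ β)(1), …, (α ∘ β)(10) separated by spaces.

2 8 3 10 7 1 9 6 4 5

Chase each element through β then α: 1 → 4 → 2; 2 → 1 → 8; 3 → 5 → 3; 4 → 2 → 10; 5 → 8 → 7; 6 → 9 → 1; 7 → 3 → 9; 8 → 7 → 6; 9 → 6 → 4; 10 → 10 → 5.
So α ∘ β in one-line form is 2 8 3 10 7 1 9 6 4 5.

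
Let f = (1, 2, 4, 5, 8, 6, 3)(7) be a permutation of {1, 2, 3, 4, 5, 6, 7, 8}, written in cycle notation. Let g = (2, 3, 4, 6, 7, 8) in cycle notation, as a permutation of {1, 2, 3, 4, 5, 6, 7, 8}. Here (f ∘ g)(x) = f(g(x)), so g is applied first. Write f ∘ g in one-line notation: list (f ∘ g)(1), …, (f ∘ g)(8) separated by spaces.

2 1 5 3 8 7 6 4

For each element, apply g then f: 1 → 1 → 2; 2 → 3 → 1; 3 → 4 → 5; 4 → 6 → 3; 5 → 5 → 8; 6 → 7 → 7; 7 → 8 → 6; 8 → 2 → 4.
So f ∘ g in one-line form is 2 1 5 3 8 7 6 4.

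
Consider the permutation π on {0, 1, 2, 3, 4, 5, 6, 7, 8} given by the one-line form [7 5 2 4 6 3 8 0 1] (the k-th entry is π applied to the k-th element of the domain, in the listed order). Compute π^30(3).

Tracing 3 → 4 → … returns to 3 after 6 steps, so 3 lies in a 6-cycle (1, 5, 3, 4, 6, 8).
On a 6-cycle, π^6 is the identity, so π^30 = π^0 there (30 ≡ 0 mod 6).
So π^30(3) = 3.

3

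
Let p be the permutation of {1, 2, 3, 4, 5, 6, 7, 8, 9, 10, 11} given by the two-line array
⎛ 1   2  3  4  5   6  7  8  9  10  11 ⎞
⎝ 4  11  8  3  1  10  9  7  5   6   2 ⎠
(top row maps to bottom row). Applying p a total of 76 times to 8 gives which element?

Tracing 8 → 7 → … returns to 8 after 7 steps, so 8 lies in a 7-cycle (1 4 3 8 7 9 5).
Since the cycle has length 7, p^76 acts on it the same as p^6 (76 mod 7 = 6).
Advancing 6 steps from 8: 8 → 7 → 9 → 5 → 1 → 4 → 3.

3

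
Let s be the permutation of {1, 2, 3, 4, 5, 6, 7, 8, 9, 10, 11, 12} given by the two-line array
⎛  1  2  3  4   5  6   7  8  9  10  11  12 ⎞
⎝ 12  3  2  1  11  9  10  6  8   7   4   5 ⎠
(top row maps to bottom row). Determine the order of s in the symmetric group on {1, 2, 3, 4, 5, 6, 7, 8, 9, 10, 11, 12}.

30

Decomposing into disjoint cycles gives cycle lengths 5, 3, 2, 2.
The order is lcm(5, 3, 2, 2) = 30.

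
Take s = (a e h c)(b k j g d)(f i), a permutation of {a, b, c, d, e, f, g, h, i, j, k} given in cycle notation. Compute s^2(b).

b lies in the 5-cycle (b k j g d).
Stepping 2 places around the cycle: b → k → j.

j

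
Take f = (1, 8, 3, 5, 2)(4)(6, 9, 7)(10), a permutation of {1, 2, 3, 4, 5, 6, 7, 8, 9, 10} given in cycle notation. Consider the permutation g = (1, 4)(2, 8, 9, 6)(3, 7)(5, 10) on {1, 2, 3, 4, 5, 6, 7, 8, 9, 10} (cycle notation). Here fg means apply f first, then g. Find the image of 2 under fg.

f(2) = 1, then g(1) = 4; composing gives (fg)(2) = 4.

4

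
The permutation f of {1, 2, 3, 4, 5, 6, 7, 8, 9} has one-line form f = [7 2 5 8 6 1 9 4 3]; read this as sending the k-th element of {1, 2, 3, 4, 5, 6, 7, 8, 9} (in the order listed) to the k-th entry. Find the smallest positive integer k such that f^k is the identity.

6

The disjoint-cycle form of f has cycle lengths 6, 2, 1.
Since disjoint cycles commute, ord(f) = lcm(6, 2) = 6.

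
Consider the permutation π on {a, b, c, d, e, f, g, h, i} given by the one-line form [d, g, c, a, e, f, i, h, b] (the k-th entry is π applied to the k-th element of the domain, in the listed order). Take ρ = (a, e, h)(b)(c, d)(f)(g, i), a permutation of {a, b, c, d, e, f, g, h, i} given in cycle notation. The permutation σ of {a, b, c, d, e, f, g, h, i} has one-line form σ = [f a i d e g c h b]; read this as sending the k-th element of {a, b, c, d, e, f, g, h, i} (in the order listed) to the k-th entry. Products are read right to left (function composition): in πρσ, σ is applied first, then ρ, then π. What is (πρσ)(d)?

c

Apply the permutations in order: σ(d) = d, then ρ(d) = c, then π(c) = c. So (πρσ)(d) = c.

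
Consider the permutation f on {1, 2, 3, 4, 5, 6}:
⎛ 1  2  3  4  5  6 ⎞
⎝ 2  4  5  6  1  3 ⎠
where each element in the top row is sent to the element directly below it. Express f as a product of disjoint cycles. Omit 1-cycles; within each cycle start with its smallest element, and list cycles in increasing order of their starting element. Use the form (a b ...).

(1 2 4 6 3 5)

Iterating f from 1 gives 1 → 2 → 4 → 6 → 3 → 5 → 1; that is the 6-cycle (1 2 4 6 3 5).
Continuing from each remaining unvisited element yields (1 2 4 6 3 5).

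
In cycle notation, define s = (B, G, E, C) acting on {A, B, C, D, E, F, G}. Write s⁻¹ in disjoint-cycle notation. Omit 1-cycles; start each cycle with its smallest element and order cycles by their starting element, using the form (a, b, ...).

If s sends a → b within a cycle, s⁻¹ sends b → a; equivalently, reverse each cycle.
After reversing and putting each cycle's least element first, s⁻¹ = (B, C, E, G).

(B, C, E, G)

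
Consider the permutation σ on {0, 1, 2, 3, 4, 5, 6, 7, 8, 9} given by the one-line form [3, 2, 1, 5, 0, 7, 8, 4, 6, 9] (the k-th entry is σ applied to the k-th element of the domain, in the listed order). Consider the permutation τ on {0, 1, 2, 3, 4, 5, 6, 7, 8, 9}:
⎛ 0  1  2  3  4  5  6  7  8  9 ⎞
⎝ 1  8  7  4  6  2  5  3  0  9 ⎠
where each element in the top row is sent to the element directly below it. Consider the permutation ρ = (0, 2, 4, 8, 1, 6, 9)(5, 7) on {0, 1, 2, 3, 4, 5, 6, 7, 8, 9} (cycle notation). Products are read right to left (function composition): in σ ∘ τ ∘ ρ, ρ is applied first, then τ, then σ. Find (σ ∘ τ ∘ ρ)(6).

9

Chase 6: ρ(6) = 9; τ(9) = 9; σ(9) = 9. Hence (σ ∘ τ ∘ ρ)(6) = 9.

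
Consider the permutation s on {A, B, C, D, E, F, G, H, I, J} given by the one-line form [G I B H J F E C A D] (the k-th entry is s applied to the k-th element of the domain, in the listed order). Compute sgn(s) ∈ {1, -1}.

1

In disjoint-cycle form the cycle lengths are 9, 1.
A cycle of length ℓ contributes ℓ−1 transpositions, so s is a product of 8 transpositions — even.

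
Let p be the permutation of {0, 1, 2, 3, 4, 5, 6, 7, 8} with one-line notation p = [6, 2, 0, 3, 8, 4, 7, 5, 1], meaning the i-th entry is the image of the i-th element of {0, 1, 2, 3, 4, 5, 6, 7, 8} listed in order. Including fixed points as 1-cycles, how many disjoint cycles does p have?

2

The cycle decomposition is (0, 6, 7, 5, 4, 8, 1, 2)(3), which has 2 cycles (counting 1-cycles).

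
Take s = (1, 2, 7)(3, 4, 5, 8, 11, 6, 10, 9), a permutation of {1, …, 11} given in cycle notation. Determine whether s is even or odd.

The cycle lengths are 8, 3.
A cycle is odd iff its length is even; s has 1 even-length cycle, so sgn(s) = (−1)^1 and s is odd.

odd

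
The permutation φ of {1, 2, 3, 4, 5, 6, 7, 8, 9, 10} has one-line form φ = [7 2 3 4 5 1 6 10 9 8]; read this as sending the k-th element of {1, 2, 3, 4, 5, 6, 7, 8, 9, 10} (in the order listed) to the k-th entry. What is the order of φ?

Writing φ as disjoint cycles, the cycle lengths are 3, 2, 1, 1, 1, 1, 1.
The order is lcm(3, 2) = 6.

6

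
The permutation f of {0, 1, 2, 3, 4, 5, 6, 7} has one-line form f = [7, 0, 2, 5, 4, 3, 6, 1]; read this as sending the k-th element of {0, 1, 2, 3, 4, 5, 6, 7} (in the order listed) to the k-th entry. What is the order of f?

6

Decomposing into disjoint cycles gives cycle lengths 3, 2, 1, 1, 1.
The order of f is the least common multiple of its cycle lengths: lcm(3, 2) = 6.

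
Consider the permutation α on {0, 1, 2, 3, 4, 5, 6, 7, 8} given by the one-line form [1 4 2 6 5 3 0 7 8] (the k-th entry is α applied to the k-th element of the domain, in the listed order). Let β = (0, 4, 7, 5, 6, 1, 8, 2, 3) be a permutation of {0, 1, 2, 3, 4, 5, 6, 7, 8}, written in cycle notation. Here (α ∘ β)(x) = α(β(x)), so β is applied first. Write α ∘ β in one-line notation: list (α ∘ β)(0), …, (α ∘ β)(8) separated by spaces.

(α ∘ β)(x) = α(β(x)). Computing each image: α(β(0)) = α(4) = 5, α(β(1)) = α(8) = 8, α(β(2)) = α(3) = 6, α(β(3)) = α(0) = 1, α(β(4)) = α(7) = 7, α(β(5)) = α(6) = 0, α(β(6)) = α(1) = 4, α(β(7)) = α(5) = 3, α(β(8)) = α(2) = 2.
Hence α ∘ β = [5 8 6 1 7 0 4 3 2].

5 8 6 1 7 0 4 3 2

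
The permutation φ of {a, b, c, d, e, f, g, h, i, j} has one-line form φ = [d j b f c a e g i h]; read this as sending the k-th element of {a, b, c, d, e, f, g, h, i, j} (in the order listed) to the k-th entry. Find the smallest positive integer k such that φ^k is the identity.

6

The disjoint-cycle form of φ has cycle lengths 6, 3, 1.
Since disjoint cycles commute, ord(φ) = lcm(6, 3) = 6.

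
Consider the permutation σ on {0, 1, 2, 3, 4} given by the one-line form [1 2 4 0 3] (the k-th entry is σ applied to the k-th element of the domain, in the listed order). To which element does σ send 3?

0

3 is element number 4 of the domain, and entry number 4 of the one-line form is 0, so σ(3) = 0.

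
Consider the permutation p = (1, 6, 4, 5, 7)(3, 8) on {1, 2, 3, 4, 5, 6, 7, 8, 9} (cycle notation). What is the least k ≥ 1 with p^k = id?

The cycle type of p is (5, 2, 1, 1).
The order of p is the least common multiple of its cycle lengths: lcm(5, 2) = 10.

10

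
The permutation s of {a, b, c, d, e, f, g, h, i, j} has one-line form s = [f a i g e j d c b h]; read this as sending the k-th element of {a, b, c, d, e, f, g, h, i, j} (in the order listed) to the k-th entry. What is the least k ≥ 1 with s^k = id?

The disjoint-cycle form of s has cycle lengths 7, 2, 1.
The order of s is the least common multiple of its cycle lengths: lcm(7, 2) = 14.

14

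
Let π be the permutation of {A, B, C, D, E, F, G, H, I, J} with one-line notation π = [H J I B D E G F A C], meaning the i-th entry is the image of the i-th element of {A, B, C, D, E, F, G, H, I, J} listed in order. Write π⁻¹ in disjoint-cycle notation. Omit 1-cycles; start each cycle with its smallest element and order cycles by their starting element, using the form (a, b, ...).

(A, I, C, J, B, D, E, F, H)

First write π in disjoint cycles: (A, H, F, E, D, B, J, C, I).
Reversing each cycle (and rotating so the smallest element leads) gives π⁻¹ = (A, I, C, J, B, D, E, F, H).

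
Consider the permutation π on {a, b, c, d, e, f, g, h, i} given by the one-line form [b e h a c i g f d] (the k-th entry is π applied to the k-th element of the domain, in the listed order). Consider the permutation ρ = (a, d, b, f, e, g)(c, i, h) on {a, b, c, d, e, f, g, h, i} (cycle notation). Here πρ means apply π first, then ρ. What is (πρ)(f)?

h

π(f) = i, then ρ(i) = h; composing gives (πρ)(f) = h.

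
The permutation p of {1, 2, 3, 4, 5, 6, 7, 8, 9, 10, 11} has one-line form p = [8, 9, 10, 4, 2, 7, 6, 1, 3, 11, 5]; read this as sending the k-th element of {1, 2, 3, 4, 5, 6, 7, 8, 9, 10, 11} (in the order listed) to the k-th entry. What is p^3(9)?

Tracing 9 → 3 → … returns to 9 after 6 steps, so 9 lies in a 6-cycle (2 9 3 10 11 5).
Stepping 3 places around the cycle: 9 → 3 → 10 → 11.

11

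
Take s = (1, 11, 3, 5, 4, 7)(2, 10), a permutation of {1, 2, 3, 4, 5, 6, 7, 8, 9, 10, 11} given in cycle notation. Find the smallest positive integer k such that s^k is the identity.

6

The disjoint cycles have lengths 6, 2, 1, 1, 1.
The order is lcm(6, 2) = 6.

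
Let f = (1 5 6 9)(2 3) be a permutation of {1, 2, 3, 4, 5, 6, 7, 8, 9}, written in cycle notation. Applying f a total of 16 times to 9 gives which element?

9 lies in the 4-cycle (1 5 6 9).
Since the cycle has length 4, f^16 acts on it the same as f^0 (16 mod 4 = 0).
So f^16(9) = 9.

9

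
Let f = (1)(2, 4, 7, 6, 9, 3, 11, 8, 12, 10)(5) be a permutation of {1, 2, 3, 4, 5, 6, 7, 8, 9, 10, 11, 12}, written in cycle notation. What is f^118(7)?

7 lies in the 10-cycle (2, 4, 7, 6, 9, 3, 11, 8, 12, 10).
Since the cycle has length 10, f^118 acts on it the same as f^8 (118 mod 10 = 8).
Stepping 8 places around the cycle: 7 → 6 → 9 → 3 → 11 → 8 → 12 → 10 → 2.

2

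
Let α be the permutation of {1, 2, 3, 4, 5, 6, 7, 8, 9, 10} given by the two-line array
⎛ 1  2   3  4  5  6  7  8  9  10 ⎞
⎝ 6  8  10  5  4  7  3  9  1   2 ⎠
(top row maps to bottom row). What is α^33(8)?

Tracing 8 → 9 → … returns to 8 after 8 steps, so 8 lies in an 8-cycle (1 6 7 3 10 2 8 9).
Since the cycle has length 8, α^33 acts on it the same as α^1 (33 mod 8 = 1).
Stepping 1 place around the cycle: 8 → 9.

9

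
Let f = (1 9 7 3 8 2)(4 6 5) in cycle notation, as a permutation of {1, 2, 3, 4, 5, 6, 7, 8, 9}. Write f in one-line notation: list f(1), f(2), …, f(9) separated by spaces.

9 1 8 6 4 5 3 2 7

Image by image: 1→9, 2→1, 3→8, 4→6, 5→4, 6→5, 7→3, 8→2, 9→7.
Listing these in domain order gives 9 1 8 6 4 5 3 2 7.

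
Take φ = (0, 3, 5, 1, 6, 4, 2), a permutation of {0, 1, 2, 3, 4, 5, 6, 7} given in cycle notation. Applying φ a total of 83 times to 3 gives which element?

3 lies in the 7-cycle (0, 3, 5, 1, 6, 4, 2).
Powers repeat with period 7 on this cycle, and 83 mod 7 = 6, so φ^83(3) = φ^6(3).
Advancing 6 steps from 3: 3 → 5 → 1 → 6 → 4 → 2 → 0.

0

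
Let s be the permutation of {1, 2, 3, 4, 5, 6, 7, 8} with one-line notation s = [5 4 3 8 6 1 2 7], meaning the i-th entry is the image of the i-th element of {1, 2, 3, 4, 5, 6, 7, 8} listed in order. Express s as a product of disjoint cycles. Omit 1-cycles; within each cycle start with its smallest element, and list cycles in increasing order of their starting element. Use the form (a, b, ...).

(1, 5, 6)(2, 4, 8, 7)

From 1: 1 → 5 → 6 → 1, closing the cycle (1, 5, 6).
Continuing from each remaining unvisited element yields (1, 5, 6)(2, 4, 8, 7).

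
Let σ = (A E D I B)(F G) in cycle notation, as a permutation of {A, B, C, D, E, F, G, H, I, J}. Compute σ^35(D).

D lies in the 5-cycle (A E D I B).
Powers repeat with period 5 on this cycle, and 35 mod 5 = 0, so σ^35(D) = σ^0(D).
So σ^35(D) = D.

D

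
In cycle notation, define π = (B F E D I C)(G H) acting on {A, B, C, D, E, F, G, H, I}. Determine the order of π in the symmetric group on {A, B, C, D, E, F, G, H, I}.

The cycle type of π is (6, 2, 1).
The order is lcm(6, 2) = 6.

6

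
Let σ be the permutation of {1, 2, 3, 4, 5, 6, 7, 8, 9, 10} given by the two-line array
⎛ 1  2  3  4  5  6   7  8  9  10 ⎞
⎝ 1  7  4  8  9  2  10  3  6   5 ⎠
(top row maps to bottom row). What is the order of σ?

The disjoint-cycle form of σ has cycle lengths 6, 3, 1.
The order is lcm(6, 3) = 6.

6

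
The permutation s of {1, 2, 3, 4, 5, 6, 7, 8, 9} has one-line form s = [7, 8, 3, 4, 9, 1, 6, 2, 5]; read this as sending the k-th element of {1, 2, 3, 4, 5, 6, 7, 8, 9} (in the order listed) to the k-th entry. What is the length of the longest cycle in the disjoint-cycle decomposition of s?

Decomposing into disjoint cycles gives (1, 7, 6)(2, 8)(5, 9); the longest has length 3.

3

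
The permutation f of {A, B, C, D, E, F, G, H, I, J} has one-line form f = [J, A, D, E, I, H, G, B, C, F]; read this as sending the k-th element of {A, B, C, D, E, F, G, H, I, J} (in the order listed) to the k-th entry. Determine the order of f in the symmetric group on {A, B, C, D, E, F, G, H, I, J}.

20

Decomposing into disjoint cycles gives cycle lengths 5, 4, 1.
The order is lcm(5, 4) = 20.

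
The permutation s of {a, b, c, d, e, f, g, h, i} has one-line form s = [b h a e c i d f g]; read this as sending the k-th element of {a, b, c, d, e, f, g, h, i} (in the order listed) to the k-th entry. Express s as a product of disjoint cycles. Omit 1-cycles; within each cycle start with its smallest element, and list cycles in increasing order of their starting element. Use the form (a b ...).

From a: a → b → h → f → i → g → d → e → c → a, closing the cycle (a b h f i g d e c).
Repeating from the next unused element and collecting all non-trivial cycles gives (a b h f i g d e c).

(a b h f i g d e c)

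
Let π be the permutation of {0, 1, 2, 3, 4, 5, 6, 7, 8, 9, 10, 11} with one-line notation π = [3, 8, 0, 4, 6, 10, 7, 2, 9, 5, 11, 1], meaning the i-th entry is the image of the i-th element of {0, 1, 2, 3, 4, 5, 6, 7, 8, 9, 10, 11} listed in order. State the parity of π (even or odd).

even

In disjoint-cycle form the cycle lengths are 6, 6.
A cycle is odd iff its length is even; π has 2 even-length cycles, so sgn(π) = (−1)^2 and π is even.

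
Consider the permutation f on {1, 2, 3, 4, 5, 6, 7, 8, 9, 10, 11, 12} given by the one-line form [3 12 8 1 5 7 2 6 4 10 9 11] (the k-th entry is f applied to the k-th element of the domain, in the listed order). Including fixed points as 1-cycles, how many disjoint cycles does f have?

3

The cycle decomposition is (1 3 8 6 7 2 12 11 9 4)(5)(10), which has 3 cycles (counting 1-cycles).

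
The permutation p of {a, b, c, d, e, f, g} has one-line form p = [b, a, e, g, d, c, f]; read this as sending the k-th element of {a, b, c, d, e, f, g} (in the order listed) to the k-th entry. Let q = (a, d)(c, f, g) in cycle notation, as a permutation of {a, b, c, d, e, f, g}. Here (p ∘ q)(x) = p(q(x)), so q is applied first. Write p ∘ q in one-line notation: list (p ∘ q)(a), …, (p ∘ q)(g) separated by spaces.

(p ∘ q)(x) = p(q(x)). Computing each image: p(q(a)) = p(d) = g, p(q(b)) = p(b) = a, p(q(c)) = p(f) = c, p(q(d)) = p(a) = b, p(q(e)) = p(e) = d, p(q(f)) = p(g) = f, p(q(g)) = p(c) = e.
Hence p ∘ q = [g a c b d f e].

g a c b d f e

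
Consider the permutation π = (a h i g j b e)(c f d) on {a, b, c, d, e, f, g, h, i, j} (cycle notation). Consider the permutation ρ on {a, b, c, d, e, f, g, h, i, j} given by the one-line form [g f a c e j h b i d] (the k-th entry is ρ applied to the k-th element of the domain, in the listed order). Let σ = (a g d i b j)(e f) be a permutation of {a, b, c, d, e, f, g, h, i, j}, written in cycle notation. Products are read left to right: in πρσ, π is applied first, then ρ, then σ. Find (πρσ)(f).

Apply the permutations in order: π(f) = d, then ρ(d) = c, then σ(c) = c. So (πρσ)(f) = c.

c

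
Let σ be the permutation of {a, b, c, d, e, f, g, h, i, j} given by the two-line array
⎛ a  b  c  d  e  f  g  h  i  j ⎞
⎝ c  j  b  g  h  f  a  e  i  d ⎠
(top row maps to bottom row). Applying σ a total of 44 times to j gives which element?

Tracing j → d → … returns to j after 6 steps, so j lies in a 6-cycle (a, c, b, j, d, g).
Since the cycle has length 6, σ^44 acts on it the same as σ^2 (44 mod 6 = 2).
Advancing 2 steps from j: j → d → g.

g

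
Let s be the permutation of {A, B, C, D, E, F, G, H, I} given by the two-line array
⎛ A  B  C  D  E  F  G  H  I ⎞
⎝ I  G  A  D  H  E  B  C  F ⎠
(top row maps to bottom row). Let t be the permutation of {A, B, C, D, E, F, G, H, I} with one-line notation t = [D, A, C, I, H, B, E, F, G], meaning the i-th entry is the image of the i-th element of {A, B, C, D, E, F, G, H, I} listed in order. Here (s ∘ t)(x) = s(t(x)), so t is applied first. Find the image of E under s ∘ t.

C

(s ∘ t)(E) = s(t(E)). t(E) = H, then s(H) = C. So (s ∘ t)(E) = C.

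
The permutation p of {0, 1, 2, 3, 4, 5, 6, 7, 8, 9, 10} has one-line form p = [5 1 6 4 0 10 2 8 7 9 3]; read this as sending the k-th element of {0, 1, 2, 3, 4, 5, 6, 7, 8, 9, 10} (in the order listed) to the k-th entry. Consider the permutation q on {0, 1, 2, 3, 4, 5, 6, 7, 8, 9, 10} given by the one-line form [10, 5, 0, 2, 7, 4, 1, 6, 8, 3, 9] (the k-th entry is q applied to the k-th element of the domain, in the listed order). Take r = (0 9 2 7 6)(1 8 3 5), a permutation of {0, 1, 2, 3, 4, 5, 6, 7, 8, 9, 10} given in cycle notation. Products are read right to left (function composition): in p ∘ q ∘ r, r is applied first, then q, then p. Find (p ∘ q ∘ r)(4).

8

Apply the permutations in order: r(4) = 4, then q(4) = 7, then p(7) = 8. So (p ∘ q ∘ r)(4) = 8.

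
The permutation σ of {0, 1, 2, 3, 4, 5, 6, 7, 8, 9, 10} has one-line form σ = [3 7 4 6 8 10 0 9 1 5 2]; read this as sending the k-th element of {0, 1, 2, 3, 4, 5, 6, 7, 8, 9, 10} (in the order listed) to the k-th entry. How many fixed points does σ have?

No element satisfies σ(x) = x, so there are 0 fixed points.

0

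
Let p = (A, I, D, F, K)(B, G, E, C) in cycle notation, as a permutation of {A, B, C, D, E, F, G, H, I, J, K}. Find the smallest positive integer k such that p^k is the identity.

20

The cycle type of p is (5, 4, 1, 1).
The order of p is the least common multiple of its cycle lengths: lcm(5, 4) = 20.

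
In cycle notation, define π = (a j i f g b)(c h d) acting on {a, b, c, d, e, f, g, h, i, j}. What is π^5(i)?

i lies in the 6-cycle (a j i f g b).
Advancing 5 steps from i: i → f → g → b → a → j.

j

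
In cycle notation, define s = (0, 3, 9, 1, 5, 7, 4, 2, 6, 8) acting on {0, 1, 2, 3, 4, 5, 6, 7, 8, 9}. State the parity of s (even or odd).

The cycle lengths are 10.
A cycle is odd iff its length is even; s has 1 even-length cycle, so sgn(s) = (−1)^1 and s is odd.

odd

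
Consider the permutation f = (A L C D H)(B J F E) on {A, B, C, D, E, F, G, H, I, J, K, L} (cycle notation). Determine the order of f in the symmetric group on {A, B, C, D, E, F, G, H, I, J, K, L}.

The cycle type of f is (5, 4, 1, 1, 1).
The order of f is the least common multiple of its cycle lengths: lcm(5, 4) = 20.

20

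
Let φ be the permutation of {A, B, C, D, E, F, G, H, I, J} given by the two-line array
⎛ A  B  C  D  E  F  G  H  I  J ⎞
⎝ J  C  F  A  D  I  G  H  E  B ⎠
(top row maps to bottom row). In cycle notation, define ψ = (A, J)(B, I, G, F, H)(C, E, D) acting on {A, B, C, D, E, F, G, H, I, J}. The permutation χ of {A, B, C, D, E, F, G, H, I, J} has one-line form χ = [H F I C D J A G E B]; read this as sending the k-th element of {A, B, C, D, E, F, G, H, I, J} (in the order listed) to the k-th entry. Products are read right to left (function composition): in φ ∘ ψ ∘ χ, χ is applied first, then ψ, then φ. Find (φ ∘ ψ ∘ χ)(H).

I

Apply the permutations in order: χ(H) = G, then ψ(G) = F, then φ(F) = I. So (φ ∘ ψ ∘ χ)(H) = I.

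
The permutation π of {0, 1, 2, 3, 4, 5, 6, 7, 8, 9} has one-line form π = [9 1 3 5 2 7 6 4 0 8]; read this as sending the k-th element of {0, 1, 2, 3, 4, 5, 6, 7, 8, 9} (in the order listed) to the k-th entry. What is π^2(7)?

Tracing 7 → 4 → … returns to 7 after 5 steps, so 7 lies in a 5-cycle (2, 3, 5, 7, 4).
Advancing 2 steps from 7: 7 → 4 → 2.

2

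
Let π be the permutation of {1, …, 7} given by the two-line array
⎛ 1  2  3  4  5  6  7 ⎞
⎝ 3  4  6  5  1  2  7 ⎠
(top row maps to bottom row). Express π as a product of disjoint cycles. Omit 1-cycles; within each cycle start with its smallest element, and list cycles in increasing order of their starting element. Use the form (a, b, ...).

Start at 1 and follow images: 1 → 3 → 6 → 2 → 4 → 5 → 1, giving the cycle (1, 3, 6, 2, 4, 5).
Repeating from the next unused element and collecting all non-trivial cycles gives (1, 3, 6, 2, 4, 5).

(1, 3, 6, 2, 4, 5)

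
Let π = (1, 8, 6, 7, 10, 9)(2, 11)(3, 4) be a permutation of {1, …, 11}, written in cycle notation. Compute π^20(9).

9 lies in the 6-cycle (1, 8, 6, 7, 10, 9).
Since the cycle has length 6, π^20 acts on it the same as π^2 (20 mod 6 = 2).
Stepping 2 places around the cycle: 9 → 1 → 8.

8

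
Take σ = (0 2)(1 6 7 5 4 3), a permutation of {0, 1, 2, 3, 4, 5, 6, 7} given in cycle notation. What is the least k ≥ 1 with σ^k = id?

The cycle type of σ is (6, 2).
Since disjoint cycles commute, ord(σ) = lcm(6, 2) = 6.

6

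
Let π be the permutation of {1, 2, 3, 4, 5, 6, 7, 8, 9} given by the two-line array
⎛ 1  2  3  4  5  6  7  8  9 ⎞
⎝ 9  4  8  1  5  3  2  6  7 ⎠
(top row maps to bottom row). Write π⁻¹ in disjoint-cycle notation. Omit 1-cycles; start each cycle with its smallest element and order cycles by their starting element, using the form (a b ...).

First write π in disjoint cycles: (1 9 7 2 4)(3 8 6).
The inverse reverses every cycle; in canonical form, π⁻¹ = (1 4 2 7 9)(3 6 8).

(1 4 2 7 9)(3 6 8)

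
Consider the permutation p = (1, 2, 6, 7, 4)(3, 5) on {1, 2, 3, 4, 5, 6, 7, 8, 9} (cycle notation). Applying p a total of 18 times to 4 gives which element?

4 lies in the 5-cycle (1, 2, 6, 7, 4).
On a 5-cycle, p^5 is the identity, so p^18 = p^3 there (18 ≡ 3 mod 5).
Advancing 3 steps from 4: 4 → 1 → 2 → 6.

6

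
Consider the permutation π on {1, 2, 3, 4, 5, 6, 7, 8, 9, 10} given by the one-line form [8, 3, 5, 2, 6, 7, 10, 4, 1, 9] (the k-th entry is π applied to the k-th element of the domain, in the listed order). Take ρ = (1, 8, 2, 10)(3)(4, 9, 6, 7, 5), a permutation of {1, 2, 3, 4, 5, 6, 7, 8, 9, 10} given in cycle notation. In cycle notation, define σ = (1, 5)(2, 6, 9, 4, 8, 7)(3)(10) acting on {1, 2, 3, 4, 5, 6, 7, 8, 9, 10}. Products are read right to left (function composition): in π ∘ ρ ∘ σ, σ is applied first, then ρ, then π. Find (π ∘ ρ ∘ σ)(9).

Apply the permutations in order: σ(9) = 4, then ρ(4) = 9, then π(9) = 1. So (π ∘ ρ ∘ σ)(9) = 1.

1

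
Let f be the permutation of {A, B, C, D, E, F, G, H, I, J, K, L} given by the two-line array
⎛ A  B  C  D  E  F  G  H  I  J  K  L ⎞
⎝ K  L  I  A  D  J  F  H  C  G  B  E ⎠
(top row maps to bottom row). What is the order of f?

The disjoint-cycle form of f has cycle lengths 6, 3, 2, 1.
The order of f is the least common multiple of its cycle lengths: lcm(6, 3, 2) = 6.

6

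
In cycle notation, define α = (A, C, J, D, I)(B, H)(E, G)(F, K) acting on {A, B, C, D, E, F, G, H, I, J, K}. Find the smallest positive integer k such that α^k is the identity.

10

The cycle type of α is (5, 2, 2, 2).
The order is lcm(5, 2, 2, 2) = 10.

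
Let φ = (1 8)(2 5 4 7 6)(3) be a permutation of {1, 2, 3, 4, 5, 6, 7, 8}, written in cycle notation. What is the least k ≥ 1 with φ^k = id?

10

The cycle type of φ is (5, 2, 1).
The order is lcm(5, 2) = 10.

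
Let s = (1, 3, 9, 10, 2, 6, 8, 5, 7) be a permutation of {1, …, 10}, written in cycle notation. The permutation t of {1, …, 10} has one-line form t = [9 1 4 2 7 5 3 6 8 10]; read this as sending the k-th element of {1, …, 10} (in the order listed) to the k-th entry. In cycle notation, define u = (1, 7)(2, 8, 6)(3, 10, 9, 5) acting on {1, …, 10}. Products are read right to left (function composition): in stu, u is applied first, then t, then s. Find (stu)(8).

7

Chase 8: u(8) = 6; t(6) = 5; s(5) = 7. Hence (stu)(8) = 7.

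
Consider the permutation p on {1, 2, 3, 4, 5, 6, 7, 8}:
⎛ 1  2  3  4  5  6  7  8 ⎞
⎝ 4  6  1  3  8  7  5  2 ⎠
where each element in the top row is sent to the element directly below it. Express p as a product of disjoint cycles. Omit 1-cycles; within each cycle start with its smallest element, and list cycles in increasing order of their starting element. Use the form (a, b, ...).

Iterating p from 1 gives 1 → 4 → 3 → 1; that is the 3-cycle (1, 4, 3).
Repeating from the next unused element and collecting all non-trivial cycles gives (1, 4, 3)(2, 6, 7, 5, 8).

(1, 4, 3)(2, 6, 7, 5, 8)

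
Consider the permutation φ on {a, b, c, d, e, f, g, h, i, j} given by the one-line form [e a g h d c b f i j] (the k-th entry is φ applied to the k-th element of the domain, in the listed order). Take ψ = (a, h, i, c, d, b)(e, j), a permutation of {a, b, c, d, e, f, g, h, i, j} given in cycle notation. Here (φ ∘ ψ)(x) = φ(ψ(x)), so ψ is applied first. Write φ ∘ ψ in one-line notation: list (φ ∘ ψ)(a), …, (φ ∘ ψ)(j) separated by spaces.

f e h a j c b i g d

(φ ∘ ψ)(x) = φ(ψ(x)). Computing each image: φ(ψ(a)) = φ(h) = f, φ(ψ(b)) = φ(a) = e, φ(ψ(c)) = φ(d) = h, φ(ψ(d)) = φ(b) = a, φ(ψ(e)) = φ(j) = j, φ(ψ(f)) = φ(f) = c, φ(ψ(g)) = φ(g) = b, φ(ψ(h)) = φ(i) = i, φ(ψ(i)) = φ(c) = g, φ(ψ(j)) = φ(e) = d.
Hence φ ∘ ψ = [f e h a j c b i g d].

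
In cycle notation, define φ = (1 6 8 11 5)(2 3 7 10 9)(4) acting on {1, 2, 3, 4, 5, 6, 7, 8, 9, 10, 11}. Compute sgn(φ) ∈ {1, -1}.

1

The cycle lengths are 5, 5, 1.
A cycle is odd iff its length is even; φ has 0 even-length cycles, so sgn(φ) = (−1)^0 and φ is even.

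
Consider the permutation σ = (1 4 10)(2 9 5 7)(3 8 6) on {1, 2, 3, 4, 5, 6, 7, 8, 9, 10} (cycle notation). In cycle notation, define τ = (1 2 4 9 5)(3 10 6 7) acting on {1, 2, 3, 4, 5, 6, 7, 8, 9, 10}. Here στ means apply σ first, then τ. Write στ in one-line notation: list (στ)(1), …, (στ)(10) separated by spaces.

(στ)(x) = τ(σ(x)). Computing each image: τ(σ(1)) = τ(4) = 9, τ(σ(2)) = τ(9) = 5, τ(σ(3)) = τ(8) = 8, τ(σ(4)) = τ(10) = 6, τ(σ(5)) = τ(7) = 3, τ(σ(6)) = τ(3) = 10, τ(σ(7)) = τ(2) = 4, τ(σ(8)) = τ(6) = 7, τ(σ(9)) = τ(5) = 1, τ(σ(10)) = τ(1) = 2.
Hence στ = [9 5 8 6 3 10 4 7 1 2].

9 5 8 6 3 10 4 7 1 2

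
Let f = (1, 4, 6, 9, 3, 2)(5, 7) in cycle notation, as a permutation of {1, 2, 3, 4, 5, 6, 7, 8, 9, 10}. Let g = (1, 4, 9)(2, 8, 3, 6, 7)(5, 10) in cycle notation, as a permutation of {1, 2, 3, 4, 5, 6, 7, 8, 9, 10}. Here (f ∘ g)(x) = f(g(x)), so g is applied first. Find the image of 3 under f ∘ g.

9

g(3) = 6, then f(6) = 9; composing gives (f ∘ g)(3) = 9.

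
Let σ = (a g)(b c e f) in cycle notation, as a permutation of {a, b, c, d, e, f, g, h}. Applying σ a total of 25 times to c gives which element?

c lies in the 4-cycle (b c e f).
Since the cycle has length 4, σ^25 acts on it the same as σ^1 (25 mod 4 = 1).
Stepping 1 place around the cycle: c → e.

e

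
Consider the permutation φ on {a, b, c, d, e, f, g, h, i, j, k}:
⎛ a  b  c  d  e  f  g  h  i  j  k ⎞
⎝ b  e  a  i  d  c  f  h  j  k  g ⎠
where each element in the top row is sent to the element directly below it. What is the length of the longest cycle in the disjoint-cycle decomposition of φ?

10

Decomposing into disjoint cycles gives (a b e d i j k g f c); the longest has length 10.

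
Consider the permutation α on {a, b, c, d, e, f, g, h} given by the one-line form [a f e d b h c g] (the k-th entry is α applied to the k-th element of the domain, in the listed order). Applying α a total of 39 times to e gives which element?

Tracing e → b → … returns to e after 6 steps, so e lies in a 6-cycle (b, f, h, g, c, e).
Since the cycle has length 6, α^39 acts on it the same as α^3 (39 mod 6 = 3).
Advancing 3 steps from e: e → b → f → h.

h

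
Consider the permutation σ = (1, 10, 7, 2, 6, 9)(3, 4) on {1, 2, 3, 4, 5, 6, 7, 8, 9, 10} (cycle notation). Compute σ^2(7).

6

7 lies in the 6-cycle (1, 10, 7, 2, 6, 9).
Advancing 2 steps from 7: 7 → 2 → 6.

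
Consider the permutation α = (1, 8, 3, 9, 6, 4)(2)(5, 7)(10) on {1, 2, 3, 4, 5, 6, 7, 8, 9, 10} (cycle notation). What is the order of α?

6

The disjoint cycles have lengths 6, 2, 1, 1.
The order of α is the least common multiple of its cycle lengths: lcm(6, 2) = 6.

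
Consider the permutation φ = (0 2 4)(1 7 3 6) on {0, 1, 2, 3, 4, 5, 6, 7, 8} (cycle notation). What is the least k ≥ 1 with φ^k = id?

The disjoint cycles have lengths 4, 3, 1, 1.
The order is lcm(4, 3) = 12.

12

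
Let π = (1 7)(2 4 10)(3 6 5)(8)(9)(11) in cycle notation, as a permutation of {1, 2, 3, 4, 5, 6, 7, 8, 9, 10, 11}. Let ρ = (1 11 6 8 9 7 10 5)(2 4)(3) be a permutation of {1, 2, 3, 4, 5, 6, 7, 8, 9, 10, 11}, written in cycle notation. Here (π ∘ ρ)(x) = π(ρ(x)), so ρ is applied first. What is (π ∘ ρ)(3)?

6

(π ∘ ρ)(3) = π(ρ(3)). ρ(3) = 3, then π(3) = 6. So (π ∘ ρ)(3) = 6.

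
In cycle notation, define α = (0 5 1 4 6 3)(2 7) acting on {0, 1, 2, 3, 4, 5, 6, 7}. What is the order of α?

6

The cycle type of α is (6, 2).
The order of α is the least common multiple of its cycle lengths: lcm(6, 2) = 6.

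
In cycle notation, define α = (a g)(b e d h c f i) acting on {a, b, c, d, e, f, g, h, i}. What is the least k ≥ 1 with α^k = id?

14

The cycle type of α is (7, 2).
Since disjoint cycles commute, ord(α) = lcm(7, 2) = 14.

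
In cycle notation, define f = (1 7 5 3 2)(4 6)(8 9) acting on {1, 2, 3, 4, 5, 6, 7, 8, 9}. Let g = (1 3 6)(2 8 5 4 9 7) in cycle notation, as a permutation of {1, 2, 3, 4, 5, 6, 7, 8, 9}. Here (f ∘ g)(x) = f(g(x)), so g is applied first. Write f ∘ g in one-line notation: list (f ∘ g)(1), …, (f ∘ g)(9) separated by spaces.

2 9 4 8 6 7 1 3 5

(f ∘ g)(x) = f(g(x)). Computing each image: f(g(1)) = f(3) = 2, f(g(2)) = f(8) = 9, f(g(3)) = f(6) = 4, f(g(4)) = f(9) = 8, f(g(5)) = f(4) = 6, f(g(6)) = f(1) = 7, f(g(7)) = f(2) = 1, f(g(8)) = f(5) = 3, f(g(9)) = f(7) = 5.
Hence f ∘ g = [2 9 4 8 6 7 1 3 5].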